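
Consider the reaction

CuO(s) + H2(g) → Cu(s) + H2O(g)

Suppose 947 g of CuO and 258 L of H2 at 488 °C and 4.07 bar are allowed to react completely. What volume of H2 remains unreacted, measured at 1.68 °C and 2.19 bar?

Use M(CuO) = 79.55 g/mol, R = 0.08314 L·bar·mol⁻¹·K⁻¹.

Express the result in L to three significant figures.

n(CuO) = 947 / 79.55 = 11.90 mol
n(H2) = PV/RT = (4.07 × 258) / (0.08314 × 761.15) = 16.59 mol
For 11.90 mol CuO, stoichiometry requires (1/1) × 11.90 = 11.90 mol H2; 16.59 mol is available, so CuO is limiting.
n(H2) consumed = (1/1) × 11.90 = 11.90 mol; remaining = 16.59 − 11.90 = 4.690 mol
V(H2) = nRT/P = 4.690 × 0.08314 × 274.83 / 2.19 = 48.93 L

48.9 L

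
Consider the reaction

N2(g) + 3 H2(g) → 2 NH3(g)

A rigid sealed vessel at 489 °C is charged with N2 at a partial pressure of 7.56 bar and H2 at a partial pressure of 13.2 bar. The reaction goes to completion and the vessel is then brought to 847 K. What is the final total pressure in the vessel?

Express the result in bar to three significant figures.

Because the vessel is rigid and T is held at 489 °C, work the stoichiometry in partial pressures (P_i = n_iRT/V).
P(H2) required for 7.56 bar of N2 = (3/1) × 7.56 = 22.68 bar; available 13.2 bar, so H2 is limiting.
P(N2) remaining = 7.56 − (1/3) × 13.2 = 3.160 bar
P(gaseous products) = (2)/3 × 13.2 = 8.800 bar
P_total at 489 °C = 3.160 + 8.800 = 11.96 bar
Scaling to 847 K: P = 11.96 × 847/762.15 = 13.29 bar

13.3 bar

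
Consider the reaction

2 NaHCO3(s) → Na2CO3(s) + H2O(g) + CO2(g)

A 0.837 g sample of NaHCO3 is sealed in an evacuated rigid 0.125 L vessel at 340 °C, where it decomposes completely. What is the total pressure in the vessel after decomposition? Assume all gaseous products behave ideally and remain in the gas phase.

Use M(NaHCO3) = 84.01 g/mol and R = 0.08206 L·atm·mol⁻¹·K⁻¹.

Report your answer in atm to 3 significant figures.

n(NaHCO3) = 0.837 / 84.01 = 0.009963 mol
n(gas produced) = (2/2) × 0.009963 = 0.009963 mol
P = nRT/V = 0.009963 × 0.08206 × 613.15 / 0.125 = 4.010 atm

4.01 atm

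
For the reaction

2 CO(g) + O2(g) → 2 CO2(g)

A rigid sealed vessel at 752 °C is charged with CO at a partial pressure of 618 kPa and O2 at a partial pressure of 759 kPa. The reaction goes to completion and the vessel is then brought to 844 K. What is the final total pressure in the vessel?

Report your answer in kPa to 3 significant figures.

879 kPa

Because the vessel is rigid and T is held at 752 °C, work the stoichiometry in partial pressures (P_i = n_iRT/V).
P(O2) required for 618 kPa of CO = (1/2) × 618 = 309.0 kPa; available 759 kPa, so CO is limiting.
P(O2) remaining = 759 − (1/2) × 618 = 450.0 kPa
P(gaseous products) = (2)/2 × 618 = 618.0 kPa
P_total at 752 °C = 450.0 + 618.0 = 1068 kPa
Scaling to 844 K: P = 1068 × 844/1025.15 = 879.3 kPa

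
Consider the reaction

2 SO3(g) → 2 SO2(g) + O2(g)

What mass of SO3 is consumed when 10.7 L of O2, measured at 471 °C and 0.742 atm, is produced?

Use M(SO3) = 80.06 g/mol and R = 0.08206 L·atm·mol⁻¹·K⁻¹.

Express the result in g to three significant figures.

20.8 g

n(O2) = PV/RT = (0.742 × 10.7) / (0.08206 × 744.15) = 0.1300 mol
n(SO3) = (2/1) × 0.1300 = 0.2600 mol
m(SO3) = 0.2600 × 80.06 = 20.82 g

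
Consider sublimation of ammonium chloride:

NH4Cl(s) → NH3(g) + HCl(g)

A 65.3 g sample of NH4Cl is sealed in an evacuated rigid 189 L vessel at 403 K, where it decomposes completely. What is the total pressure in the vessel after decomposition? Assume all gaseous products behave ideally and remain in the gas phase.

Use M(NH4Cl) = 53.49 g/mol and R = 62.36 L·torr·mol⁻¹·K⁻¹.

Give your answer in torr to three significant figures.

n(NH4Cl) = 65.3 / 53.49 = 1.221 mol
n(gas produced) = (2/1) × 1.221 = 2.442 mol
P = nRT/V = 2.442 × 62.36 × 403 / 189 = 324.7 torr

325 torr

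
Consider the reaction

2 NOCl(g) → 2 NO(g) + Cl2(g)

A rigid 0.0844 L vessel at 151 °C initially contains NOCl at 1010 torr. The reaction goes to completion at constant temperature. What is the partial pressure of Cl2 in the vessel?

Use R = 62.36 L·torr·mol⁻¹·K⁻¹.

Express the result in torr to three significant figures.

505 torr

n(NOCl)₀ = PV/RT = (1010 × 0.0844) / (62.36 × 424.15) = 0.003223 mol
n(Cl2) = (1/2) × 0.003223 = 0.001612 mol
P(Cl2) = nRT/V = 0.001612 × 62.36 × 424.15 / 0.0844 = 505.2 torr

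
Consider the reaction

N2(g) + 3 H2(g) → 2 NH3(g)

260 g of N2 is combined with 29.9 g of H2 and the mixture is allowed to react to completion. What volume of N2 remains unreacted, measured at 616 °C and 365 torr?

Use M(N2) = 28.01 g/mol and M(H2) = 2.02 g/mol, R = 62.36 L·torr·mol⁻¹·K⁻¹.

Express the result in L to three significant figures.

661 L

n(N2) = 260 / 28.01 = 9.282 mol
n(H2) = 29.9 / 2.02 = 14.80 mol
For 9.282 mol N2, stoichiometry requires (3/1) × 9.282 = 27.85 mol H2; 14.80 mol is available, so H2 is limiting.
n(N2) consumed = (1/3) × 14.80 = 4.933 mol; remaining = 9.282 − 4.933 = 4.349 mol
V(N2) = nRT/P = 4.349 × 62.36 × 889.15 / 365 = 660.7 L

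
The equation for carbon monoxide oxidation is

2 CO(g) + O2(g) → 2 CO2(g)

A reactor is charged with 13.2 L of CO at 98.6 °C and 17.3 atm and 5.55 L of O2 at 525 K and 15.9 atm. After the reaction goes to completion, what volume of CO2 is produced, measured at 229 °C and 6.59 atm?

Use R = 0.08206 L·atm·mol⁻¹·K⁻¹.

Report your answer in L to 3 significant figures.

n(CO) = PV/RT = (17.3 × 13.2) / (0.08206 × 371.75) = 7.486 mol
n(O2) = PV/RT = (15.9 × 5.55) / (0.08206 × 525) = 2.048 mol
For 7.486 mol CO, stoichiometry requires (1/2) × 7.486 = 3.743 mol O2; 2.048 mol is available, so O2 is limiting.
n(CO2) = (2/1) × 2.048 = 4.096 mol
V(CO2) = nRT/P = 4.096 × 0.08206 × 502.15 / 6.59 = 25.61 L

25.6 L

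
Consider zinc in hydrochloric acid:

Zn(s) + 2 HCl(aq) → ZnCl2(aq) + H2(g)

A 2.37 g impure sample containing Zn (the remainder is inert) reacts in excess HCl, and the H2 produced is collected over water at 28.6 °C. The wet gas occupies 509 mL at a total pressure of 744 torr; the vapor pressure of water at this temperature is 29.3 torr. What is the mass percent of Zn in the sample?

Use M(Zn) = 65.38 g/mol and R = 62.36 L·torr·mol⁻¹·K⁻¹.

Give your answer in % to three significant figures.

P(H2) = 744 − 29.3 = 714.7 torr
n(H2) = PV/RT = (714.7 × 0.5090) / (62.36 × 301.75) = 0.01933 mol
n(Zn) = (1/1) × 0.01933 = 0.01933 mol
m(Zn) = 0.01933 × 65.38 = 1.264 g
%Zn = 1.264 / 2.37 × 100 = 53.33%

53.3 %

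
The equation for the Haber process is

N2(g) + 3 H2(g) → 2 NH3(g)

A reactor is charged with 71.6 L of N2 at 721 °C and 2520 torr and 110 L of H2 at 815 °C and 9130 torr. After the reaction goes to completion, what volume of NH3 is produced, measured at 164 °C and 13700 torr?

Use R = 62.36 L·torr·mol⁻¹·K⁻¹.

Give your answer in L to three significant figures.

n(N2) = PV/RT = (2520 × 71.6) / (62.36 × 994.15) = 2.910 mol
n(H2) = PV/RT = (9130 × 110) / (62.36 × 1088.15) = 14.80 mol
For 2.910 mol N2, stoichiometry requires (3/1) × 2.910 = 8.730 mol H2; 14.80 mol is available, so N2 is limiting.
n(NH3) = (2/1) × 2.910 = 5.820 mol
V(NH3) = nRT/P = 5.820 × 62.36 × 437.15 / 13700 = 11.58 L

11.6 L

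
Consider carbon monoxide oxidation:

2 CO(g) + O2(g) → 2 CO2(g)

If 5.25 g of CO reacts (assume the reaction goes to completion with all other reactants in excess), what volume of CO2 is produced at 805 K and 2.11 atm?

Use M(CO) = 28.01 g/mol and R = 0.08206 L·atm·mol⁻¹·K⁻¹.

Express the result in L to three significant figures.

n(CO) = 5.250 / 28.01 = 0.1874 mol
n(CO2) = (2/2) × 0.1874 = 0.1874 mol
V = nRT/P = 0.1874 × 0.08206 × 805 / 2.11 = 5.867 L

5.87 L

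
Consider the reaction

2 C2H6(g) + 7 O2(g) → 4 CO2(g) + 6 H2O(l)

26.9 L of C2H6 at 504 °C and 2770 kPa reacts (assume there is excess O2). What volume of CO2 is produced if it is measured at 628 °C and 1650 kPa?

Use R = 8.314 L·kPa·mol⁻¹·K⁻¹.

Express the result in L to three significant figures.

105 L

n(C2H6) = PV/RT = (2770 × 26.9) / (8.314 × 777.15) = 11.53 mol
n(CO2) = (4/2) × 11.53 = 23.06 mol
V = nRT/P = 23.06 × 8.314 × 901.15 / 1650 = 104.7 L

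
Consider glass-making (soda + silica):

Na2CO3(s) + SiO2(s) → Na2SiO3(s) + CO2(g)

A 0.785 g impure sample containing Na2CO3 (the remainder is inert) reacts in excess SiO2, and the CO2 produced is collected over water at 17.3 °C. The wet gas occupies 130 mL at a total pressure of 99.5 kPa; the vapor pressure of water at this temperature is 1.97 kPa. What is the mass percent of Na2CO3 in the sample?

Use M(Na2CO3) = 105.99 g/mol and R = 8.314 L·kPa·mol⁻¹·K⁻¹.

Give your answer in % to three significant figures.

70.9 %

P(CO2) = 99.5 − 1.97 = 97.53 kPa
n(CO2) = PV/RT = (97.53 × 0.1300) / (8.314 × 290.45) = 0.005250 mol
n(Na2CO3) = (1/1) × 0.005250 = 0.005250 mol
m(Na2CO3) = 0.005250 × 105.99 = 0.5564 g
%Na2CO3 = 0.5564 / 0.785 × 100 = 70.88%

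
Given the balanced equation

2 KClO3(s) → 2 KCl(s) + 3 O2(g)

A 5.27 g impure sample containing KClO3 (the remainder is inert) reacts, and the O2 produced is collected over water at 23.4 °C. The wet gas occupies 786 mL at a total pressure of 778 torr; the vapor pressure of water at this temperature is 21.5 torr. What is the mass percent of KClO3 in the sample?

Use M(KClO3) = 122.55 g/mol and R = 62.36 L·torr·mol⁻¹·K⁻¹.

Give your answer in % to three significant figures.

49.8 %

P(O2) = 778 − 21.5 = 756.5 torr
n(O2) = PV/RT = (756.5 × 0.7860) / (62.36 × 296.55) = 0.03215 mol
n(KClO3) = (2/3) × 0.03215 = 0.02143 mol
m(KClO3) = 0.02143 × 122.55 = 2.626 g
%KClO3 = 2.626 / 5.27 × 100 = 49.83%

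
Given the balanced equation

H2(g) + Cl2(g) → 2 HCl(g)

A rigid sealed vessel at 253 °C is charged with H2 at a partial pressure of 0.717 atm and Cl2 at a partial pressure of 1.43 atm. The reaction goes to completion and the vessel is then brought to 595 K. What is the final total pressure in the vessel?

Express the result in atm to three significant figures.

At constant V, partial pressures at 253 °C are proportional to moles, so apply stoichiometry directly to pressures.
P(Cl2) required for 0.717 atm of H2 = (1/1) × 0.717 = 0.7170 atm; available 1.43 atm, so H2 is limiting.
P(Cl2) remaining = 1.43 − (1/1) × 0.717 = 0.7130 atm
P(gaseous products) = (2)/1 × 0.717 = 1.434 atm
P_total at 253 °C = 0.7130 + 1.434 = 2.147 atm
Scaling to 595 K: P = 2.147 × 595/526.15 = 2.428 atm

2.43 atm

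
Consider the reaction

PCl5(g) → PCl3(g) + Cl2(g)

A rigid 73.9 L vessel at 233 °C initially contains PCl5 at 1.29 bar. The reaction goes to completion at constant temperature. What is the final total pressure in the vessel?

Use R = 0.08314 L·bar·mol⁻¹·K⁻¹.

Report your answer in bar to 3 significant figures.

2.58 bar

At constant T and V, P ∝ n(gas): 1 mol gas → 2 mol gas.
P_final = (2/1) × 1.29 = 2.580 bar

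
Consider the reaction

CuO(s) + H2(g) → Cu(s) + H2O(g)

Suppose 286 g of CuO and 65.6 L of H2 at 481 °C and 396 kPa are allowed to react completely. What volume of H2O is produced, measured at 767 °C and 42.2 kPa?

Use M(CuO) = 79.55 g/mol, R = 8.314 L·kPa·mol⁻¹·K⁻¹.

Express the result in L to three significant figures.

n(CuO) = 286 / 79.55 = 3.595 mol
n(H2) = PV/RT = (396 × 65.6) / (8.314 × 754.15) = 4.143 mol
For 3.595 mol CuO, stoichiometry requires (1/1) × 3.595 = 3.595 mol H2; 4.143 mol is available, so CuO is limiting.
n(H2O) = (1/1) × 3.595 = 3.595 mol
V(H2O) = nRT/P = 3.595 × 8.314 × 1040.15 / 42.2 = 736.7 L

737 L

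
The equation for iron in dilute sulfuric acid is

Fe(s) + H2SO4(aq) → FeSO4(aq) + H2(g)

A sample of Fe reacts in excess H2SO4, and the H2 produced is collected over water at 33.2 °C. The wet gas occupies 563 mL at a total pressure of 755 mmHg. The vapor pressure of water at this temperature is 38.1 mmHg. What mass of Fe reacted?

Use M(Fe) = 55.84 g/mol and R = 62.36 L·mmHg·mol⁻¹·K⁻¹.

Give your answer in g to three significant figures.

1.18 g

P(H2) = 755 − 38.1 = 716.9 mmHg
n(H2) = PV/RT = (716.9 × 0.5630) / (62.36 × 306.35) = 0.02113 mol
n(Fe) = (1/1) × 0.02113 = 0.02113 mol
m(Fe) = 0.02113 × 55.84 = 1.180 g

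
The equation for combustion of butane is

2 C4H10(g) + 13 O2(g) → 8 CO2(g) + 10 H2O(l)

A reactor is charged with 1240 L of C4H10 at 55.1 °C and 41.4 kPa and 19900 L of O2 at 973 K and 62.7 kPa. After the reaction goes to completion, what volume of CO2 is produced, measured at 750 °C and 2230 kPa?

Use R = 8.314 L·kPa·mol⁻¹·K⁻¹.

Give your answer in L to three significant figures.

287 L

n(C4H10) = PV/RT = (41.4 × 1240) / (8.314 × 328.25) = 18.81 mol
n(O2) = PV/RT = (62.7 × 19900) / (8.314 × 973) = 154.2 mol
For 18.81 mol C4H10, stoichiometry requires (13/2) × 18.81 = 122.3 mol O2; 154.2 mol is available, so C4H10 is limiting.
n(CO2) = (8/2) × 18.81 = 75.24 mol
V(CO2) = nRT/P = 75.24 × 8.314 × 1023.15 / 2230 = 287.0 L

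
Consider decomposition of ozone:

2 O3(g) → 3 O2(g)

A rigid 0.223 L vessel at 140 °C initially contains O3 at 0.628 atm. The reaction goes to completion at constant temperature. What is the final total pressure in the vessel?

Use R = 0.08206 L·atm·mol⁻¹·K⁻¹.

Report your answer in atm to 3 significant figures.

Rigid vessel, constant T ⇒ P scales with total gas moles (2 → 3).
P_final = (3/2) × 0.628 = 0.9420 atm

0.942 atm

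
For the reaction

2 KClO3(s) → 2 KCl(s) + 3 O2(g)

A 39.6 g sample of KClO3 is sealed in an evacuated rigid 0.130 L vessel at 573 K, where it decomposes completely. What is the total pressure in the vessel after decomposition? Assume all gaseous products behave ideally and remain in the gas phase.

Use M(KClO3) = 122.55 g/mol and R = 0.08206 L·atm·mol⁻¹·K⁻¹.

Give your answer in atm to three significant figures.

175 atm

n(KClO3) = 39.6 / 122.55 = 0.3231 mol
n(gas produced) = (3/2) × 0.3231 = 0.4847 mol
P = nRT/V = 0.4847 × 0.08206 × 573 / 0.130 = 175.3 atm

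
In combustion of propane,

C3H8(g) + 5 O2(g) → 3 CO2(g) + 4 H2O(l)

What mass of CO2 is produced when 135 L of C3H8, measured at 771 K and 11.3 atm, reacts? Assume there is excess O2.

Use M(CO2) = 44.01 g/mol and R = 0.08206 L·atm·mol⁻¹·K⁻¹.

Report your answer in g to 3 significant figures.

3180 g

n(C3H8) = PV/RT = (11.3 × 135) / (0.08206 × 771) = 24.11 mol
n(CO2) = (3/1) × 24.11 = 72.33 mol
m(CO2) = 72.33 × 44.01 = 3183 g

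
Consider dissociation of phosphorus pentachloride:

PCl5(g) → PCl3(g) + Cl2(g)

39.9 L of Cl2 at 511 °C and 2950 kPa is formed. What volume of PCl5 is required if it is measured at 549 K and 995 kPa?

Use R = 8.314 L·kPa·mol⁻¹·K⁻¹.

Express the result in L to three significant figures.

82.8 L

n(Cl2) = PV/RT = (2950 × 39.9) / (8.314 × 784.15) = 18.05 mol
n(PCl5) = (1/1) × 18.05 = 18.05 mol
V = nRT/P = 18.05 × 8.314 × 549 / 995 = 82.80 L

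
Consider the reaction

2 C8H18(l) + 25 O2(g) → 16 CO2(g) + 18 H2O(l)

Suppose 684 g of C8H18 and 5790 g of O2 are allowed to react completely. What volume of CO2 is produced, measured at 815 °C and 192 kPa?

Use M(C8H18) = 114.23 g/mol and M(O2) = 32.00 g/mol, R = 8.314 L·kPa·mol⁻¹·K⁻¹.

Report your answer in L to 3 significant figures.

n(C8H18) = 684 / 114.23 = 5.988 mol
n(O2) = 5790 / 32.00 = 180.9 mol
For 5.988 mol C8H18, stoichiometry requires (25/2) × 5.988 = 74.85 mol O2; 180.9 mol is available, so C8H18 is limiting.
n(CO2) = (16/2) × 5.988 = 47.90 mol
V(CO2) = nRT/P = 47.90 × 8.314 × 1088.15 / 192 = 2257 L

2260 L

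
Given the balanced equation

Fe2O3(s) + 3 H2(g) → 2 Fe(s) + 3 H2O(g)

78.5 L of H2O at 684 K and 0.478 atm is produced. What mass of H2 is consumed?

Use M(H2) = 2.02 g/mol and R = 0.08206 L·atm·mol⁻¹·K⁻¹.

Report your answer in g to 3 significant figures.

n(H2O) = PV/RT = (0.478 × 78.5) / (0.08206 × 684) = 0.6685 mol
n(H2) = (3/3) × 0.6685 = 0.6685 mol
m(H2) = 0.6685 × 2.02 = 1.350 g

1.35 g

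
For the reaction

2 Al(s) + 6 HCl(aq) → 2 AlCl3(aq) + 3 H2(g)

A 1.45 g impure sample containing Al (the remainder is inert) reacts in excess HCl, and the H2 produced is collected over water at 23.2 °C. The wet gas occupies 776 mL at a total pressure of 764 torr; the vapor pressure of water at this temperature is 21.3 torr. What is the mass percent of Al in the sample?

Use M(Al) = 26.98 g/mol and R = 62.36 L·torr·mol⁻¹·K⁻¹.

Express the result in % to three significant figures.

38.7 %

P(H2) = 764 − 21.3 = 742.7 torr
n(H2) = PV/RT = (742.7 × 0.7760) / (62.36 × 296.35) = 0.03119 mol
n(Al) = (2/3) × 0.03119 = 0.02079 mol
m(Al) = 0.02079 × 26.98 = 0.5609 g
%Al = 0.5609 / 1.45 × 100 = 38.68%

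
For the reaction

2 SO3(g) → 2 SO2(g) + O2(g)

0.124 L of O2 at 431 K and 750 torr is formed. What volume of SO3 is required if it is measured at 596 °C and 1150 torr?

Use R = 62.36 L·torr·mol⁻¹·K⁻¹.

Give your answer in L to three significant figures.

0.326 L

n(O2) = PV/RT = (750 × 0.124) / (62.36 × 431) = 0.003460 mol
n(SO3) = (2/1) × 0.003460 = 0.006920 mol
V = nRT/P = 0.006920 × 62.36 × 869.15 / 1150 = 0.3261 L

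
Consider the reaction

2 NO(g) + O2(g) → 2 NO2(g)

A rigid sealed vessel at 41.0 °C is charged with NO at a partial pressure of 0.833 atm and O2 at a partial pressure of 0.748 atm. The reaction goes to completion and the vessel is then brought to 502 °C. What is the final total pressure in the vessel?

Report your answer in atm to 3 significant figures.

At constant V, partial pressures at 41.0 °C are proportional to moles, so apply stoichiometry directly to pressures.
P(O2) required for 0.833 atm of NO = (1/2) × 0.833 = 0.4165 atm; available 0.748 atm, so NO is limiting.
P(O2) remaining = 0.748 − (1/2) × 0.833 = 0.3315 atm
P(gaseous products) = (2)/2 × 0.833 = 0.8330 atm
P_total at 41.0 °C = 0.3315 + 0.8330 = 1.164 atm
Scaling to 502 °C: P = 1.164 × 775.15/314.15 = 2.872 atm

2.87 atm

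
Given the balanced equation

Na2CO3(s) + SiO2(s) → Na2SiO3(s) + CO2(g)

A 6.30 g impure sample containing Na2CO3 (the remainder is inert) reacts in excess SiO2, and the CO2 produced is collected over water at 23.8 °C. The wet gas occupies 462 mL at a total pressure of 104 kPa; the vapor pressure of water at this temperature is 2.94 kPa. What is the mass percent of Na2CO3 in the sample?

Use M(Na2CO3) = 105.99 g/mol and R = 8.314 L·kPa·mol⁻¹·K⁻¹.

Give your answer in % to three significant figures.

P(CO2) = 104 − 2.94 = 101.1 kPa
n(CO2) = PV/RT = (101.1 × 0.4620) / (8.314 × 296.95) = 0.01892 mol
n(Na2CO3) = (1/1) × 0.01892 = 0.01892 mol
m(Na2CO3) = 0.01892 × 105.99 = 2.005 g
%Na2CO3 = 2.005 / 6.30 × 100 = 31.83%

31.8 %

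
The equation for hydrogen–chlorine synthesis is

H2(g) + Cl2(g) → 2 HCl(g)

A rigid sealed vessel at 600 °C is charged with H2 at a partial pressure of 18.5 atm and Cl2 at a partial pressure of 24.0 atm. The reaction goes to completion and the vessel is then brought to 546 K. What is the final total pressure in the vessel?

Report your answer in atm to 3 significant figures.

With V and T fixed, P_i ∝ n_i, so the mole ratios apply directly to partial pressures at 600 °C.
P(Cl2) required for 18.5 atm of H2 = (1/1) × 18.5 = 18.50 atm; available 24.0 atm, so H2 is limiting.
P(Cl2) remaining = 24.0 − (1/1) × 18.5 = 5.500 atm
P(gaseous products) = (2)/1 × 18.5 = 37.00 atm
P_total at 600 °C = 5.500 + 37.00 = 42.50 atm
Scaling to 546 K: P = 42.50 × 546/873.15 = 26.58 atm

26.6 atm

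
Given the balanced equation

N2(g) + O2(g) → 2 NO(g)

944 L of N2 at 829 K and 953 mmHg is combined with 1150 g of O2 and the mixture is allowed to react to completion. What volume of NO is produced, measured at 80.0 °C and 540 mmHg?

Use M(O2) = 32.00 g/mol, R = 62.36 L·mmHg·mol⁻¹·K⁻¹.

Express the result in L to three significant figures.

n(N2) = PV/RT = (953 × 944) / (62.36 × 829) = 17.40 mol
n(O2) = 1150 / 32.00 = 35.94 mol
For 17.40 mol N2, stoichiometry requires (1/1) × 17.40 = 17.40 mol O2; 35.94 mol is available, so N2 is limiting.
n(NO) = (2/1) × 17.40 = 34.80 mol
V(NO) = nRT/P = 34.80 × 62.36 × 353.15 / 540 = 1419 L

1420 L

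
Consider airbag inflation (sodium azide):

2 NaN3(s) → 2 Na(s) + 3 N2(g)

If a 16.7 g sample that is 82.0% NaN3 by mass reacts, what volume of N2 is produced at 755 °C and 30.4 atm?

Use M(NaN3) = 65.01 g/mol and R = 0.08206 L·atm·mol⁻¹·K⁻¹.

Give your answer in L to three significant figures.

mass of NaN3 = 16.7 × 82.0/100 = 13.69 g
n(NaN3) = 13.69 / 65.01 = 0.2106 mol
n(N2) = (3/2) × 0.2106 = 0.3159 mol
V = nRT/P = 0.3159 × 0.08206 × 1028.15 / 30.4 = 0.8767 L

0.877 L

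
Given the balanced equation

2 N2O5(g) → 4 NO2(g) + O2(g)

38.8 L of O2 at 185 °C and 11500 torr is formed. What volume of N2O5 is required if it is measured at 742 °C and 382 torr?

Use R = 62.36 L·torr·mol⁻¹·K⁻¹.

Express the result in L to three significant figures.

5180 L

n(O2) = PV/RT = (11500 × 38.8) / (62.36 × 458.15) = 15.62 mol
n(N2O5) = (2/1) × 15.62 = 31.24 mol
V = nRT/P = 31.24 × 62.36 × 1015.15 / 382 = 5177 L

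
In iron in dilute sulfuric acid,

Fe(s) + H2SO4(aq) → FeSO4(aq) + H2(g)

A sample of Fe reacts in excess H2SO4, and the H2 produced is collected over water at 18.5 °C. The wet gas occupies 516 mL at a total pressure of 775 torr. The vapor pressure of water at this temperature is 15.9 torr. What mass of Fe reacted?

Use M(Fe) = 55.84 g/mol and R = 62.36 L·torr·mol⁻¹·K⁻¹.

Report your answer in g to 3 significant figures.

1.20 g

P(H2) = 775 − 15.9 = 759.1 torr
n(H2) = PV/RT = (759.1 × 0.5160) / (62.36 × 291.65) = 0.02154 mol
n(Fe) = (1/1) × 0.02154 = 0.02154 mol
m(Fe) = 0.02154 × 55.84 = 1.203 g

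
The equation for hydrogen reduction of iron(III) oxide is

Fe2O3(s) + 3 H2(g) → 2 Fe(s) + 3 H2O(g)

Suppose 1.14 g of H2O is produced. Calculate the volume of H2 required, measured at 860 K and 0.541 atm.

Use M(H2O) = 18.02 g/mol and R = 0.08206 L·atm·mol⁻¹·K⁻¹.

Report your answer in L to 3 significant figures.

8.25 L

n(H2O) = 1.140 / 18.02 = 0.06326 mol
n(H2) = (3/3) × 0.06326 = 0.06326 mol
V = nRT/P = 0.06326 × 0.08206 × 860 / 0.541 = 8.252 L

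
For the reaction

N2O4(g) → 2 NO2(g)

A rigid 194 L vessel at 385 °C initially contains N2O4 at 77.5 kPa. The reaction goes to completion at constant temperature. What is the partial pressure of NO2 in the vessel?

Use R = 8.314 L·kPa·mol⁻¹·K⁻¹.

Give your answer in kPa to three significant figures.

155 kPa

n(N2O4)₀ = PV/RT = (77.5 × 194) / (8.314 × 658.15) = 2.748 mol
n(NO2) = (2/1) × 2.748 = 5.496 mol
P(NO2) = nRT/V = 5.496 × 8.314 × 658.15 / 194 = 155.0 kPa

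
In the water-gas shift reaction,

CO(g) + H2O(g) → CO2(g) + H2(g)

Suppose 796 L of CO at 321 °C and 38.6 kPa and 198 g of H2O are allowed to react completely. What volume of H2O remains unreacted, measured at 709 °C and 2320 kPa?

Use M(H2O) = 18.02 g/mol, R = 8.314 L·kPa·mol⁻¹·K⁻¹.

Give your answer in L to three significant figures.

16.8 L

n(CO) = PV/RT = (38.6 × 796) / (8.314 × 594.15) = 6.220 mol
n(H2O) = 198 / 18.02 = 10.99 mol
For 6.220 mol CO, stoichiometry requires (1/1) × 6.220 = 6.220 mol H2O; 10.99 mol is available, so CO is limiting.
n(H2O) consumed = (1/1) × 6.220 = 6.220 mol; remaining = 10.99 − 6.220 = 4.770 mol
V(H2O) = nRT/P = 4.770 × 8.314 × 982.15 / 2320 = 16.79 L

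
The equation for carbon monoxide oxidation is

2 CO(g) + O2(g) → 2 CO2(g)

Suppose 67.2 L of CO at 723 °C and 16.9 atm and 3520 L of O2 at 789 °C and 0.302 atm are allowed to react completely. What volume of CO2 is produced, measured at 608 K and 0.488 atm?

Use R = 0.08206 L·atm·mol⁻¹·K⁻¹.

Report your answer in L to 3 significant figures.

1420 L

n(CO) = PV/RT = (16.9 × 67.2) / (0.08206 × 996.15) = 13.89 mol
n(O2) = PV/RT = (0.302 × 3520) / (0.08206 × 1062.15) = 12.20 mol
For 13.89 mol CO, stoichiometry requires (1/2) × 13.89 = 6.945 mol O2; 12.20 mol is available, so CO is limiting.
n(CO2) = (2/2) × 13.89 = 13.89 mol
V(CO2) = nRT/P = 13.89 × 0.08206 × 608 / 0.488 = 1420 L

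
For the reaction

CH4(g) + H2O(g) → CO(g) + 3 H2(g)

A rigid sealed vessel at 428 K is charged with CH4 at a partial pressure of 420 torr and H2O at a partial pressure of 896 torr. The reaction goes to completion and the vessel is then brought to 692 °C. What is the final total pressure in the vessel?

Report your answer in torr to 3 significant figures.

At constant V, partial pressures at 428 K are proportional to moles, so apply stoichiometry directly to pressures.
P(H2O) required for 420 torr of CH4 = (1/1) × 420 = 420.0 torr; available 896 torr, so CH4 is limiting.
P(H2O) remaining = 896 − (1/1) × 420 = 476.0 torr
P(gaseous products) = (1+3)/1 × 420 = 1680 torr
P_total at 428 K = 476.0 + 1680 = 2156 torr
Scaling to 692 °C: P = 2156 × 965.15/428 = 4862 torr

4860 torr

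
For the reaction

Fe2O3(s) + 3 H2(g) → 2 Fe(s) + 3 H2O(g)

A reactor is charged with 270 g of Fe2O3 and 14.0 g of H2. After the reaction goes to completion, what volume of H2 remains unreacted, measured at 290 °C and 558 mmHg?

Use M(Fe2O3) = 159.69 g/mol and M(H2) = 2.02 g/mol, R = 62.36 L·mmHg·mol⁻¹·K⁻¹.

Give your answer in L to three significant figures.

n(Fe2O3) = 270 / 159.69 = 1.691 mol
n(H2) = 14.0 / 2.02 = 6.931 mol
For 1.691 mol Fe2O3, stoichiometry requires (3/1) × 1.691 = 5.073 mol H2; 6.931 mol is available, so Fe2O3 is limiting.
n(H2) consumed = (3/1) × 1.691 = 5.073 mol; remaining = 6.931 − 5.073 = 1.858 mol
V(H2) = nRT/P = 1.858 × 62.36 × 563.15 / 558 = 116.9 L

117 L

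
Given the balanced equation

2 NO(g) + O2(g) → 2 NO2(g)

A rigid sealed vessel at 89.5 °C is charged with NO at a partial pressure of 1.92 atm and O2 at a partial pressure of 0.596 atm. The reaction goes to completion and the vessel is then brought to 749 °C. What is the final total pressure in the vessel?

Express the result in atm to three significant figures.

Because the vessel is rigid and T is held at 89.5 °C, work the stoichiometry in partial pressures (P_i = n_iRT/V).
P(O2) required for 1.92 atm of NO = (1/2) × 1.92 = 0.9600 atm; available 0.596 atm, so O2 is limiting.
P(NO) remaining = 1.92 − (2/1) × 0.596 = 0.7280 atm
P(gaseous products) = (2)/1 × 0.596 = 1.192 atm
P_total at 89.5 °C = 0.7280 + 1.192 = 1.920 atm
Scaling to 749 °C: P = 1.920 × 1022.15/362.65 = 5.412 atm

5.41 atm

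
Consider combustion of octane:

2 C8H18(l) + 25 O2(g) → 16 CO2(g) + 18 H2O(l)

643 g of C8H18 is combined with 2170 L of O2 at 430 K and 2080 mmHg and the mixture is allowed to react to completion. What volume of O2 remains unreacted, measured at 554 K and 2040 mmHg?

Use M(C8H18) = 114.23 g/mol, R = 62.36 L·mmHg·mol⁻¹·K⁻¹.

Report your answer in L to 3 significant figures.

1660 L

n(C8H18) = 643 / 114.23 = 5.629 mol
n(O2) = PV/RT = (2080 × 2170) / (62.36 × 430) = 168.3 mol
For 5.629 mol C8H18, stoichiometry requires (25/2) × 5.629 = 70.36 mol O2; 168.3 mol is available, so C8H18 is limiting.
n(O2) consumed = (25/2) × 5.629 = 70.36 mol; remaining = 168.3 − 70.36 = 97.94 mol
V(O2) = nRT/P = 97.94 × 62.36 × 554 / 2040 = 1659 L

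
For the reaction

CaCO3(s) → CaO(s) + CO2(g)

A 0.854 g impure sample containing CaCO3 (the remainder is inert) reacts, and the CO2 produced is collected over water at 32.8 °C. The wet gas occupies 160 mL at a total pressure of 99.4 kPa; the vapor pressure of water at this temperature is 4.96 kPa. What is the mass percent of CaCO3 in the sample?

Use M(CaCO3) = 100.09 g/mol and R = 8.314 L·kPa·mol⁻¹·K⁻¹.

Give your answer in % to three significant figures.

P(CO2) = 99.4 − 4.96 = 94.44 kPa
n(CO2) = PV/RT = (94.44 × 0.1600) / (8.314 × 305.95) = 0.005940 mol
n(CaCO3) = (1/1) × 0.005940 = 0.005940 mol
m(CaCO3) = 0.005940 × 100.09 = 0.5945 g
%CaCO3 = 0.5945 / 0.854 × 100 = 69.61%

69.6 %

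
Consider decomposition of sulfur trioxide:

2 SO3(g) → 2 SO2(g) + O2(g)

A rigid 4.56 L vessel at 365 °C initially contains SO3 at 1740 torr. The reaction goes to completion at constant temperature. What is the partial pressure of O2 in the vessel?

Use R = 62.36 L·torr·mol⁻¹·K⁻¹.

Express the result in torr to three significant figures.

n(SO3)₀ = PV/RT = (1740 × 4.56) / (62.36 × 638.15) = 0.1994 mol
n(O2) = (1/2) × 0.1994 = 0.09970 mol
P(O2) = nRT/V = 0.09970 × 62.36 × 638.15 / 4.56 = 870.1 torr

870 torr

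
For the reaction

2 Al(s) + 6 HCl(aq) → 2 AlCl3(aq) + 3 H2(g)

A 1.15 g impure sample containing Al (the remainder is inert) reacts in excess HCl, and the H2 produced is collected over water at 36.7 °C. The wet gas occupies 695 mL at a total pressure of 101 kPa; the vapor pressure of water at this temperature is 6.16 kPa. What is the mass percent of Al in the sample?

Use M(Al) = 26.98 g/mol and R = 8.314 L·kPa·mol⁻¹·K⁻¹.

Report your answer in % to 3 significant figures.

40.0 %

P(H2) = 101 − 6.16 = 94.84 kPa
n(H2) = PV/RT = (94.84 × 0.6950) / (8.314 × 309.85) = 0.02559 mol
n(Al) = (2/3) × 0.02559 = 0.01706 mol
m(Al) = 0.01706 × 26.98 = 0.4603 g
%Al = 0.4603 / 1.15 × 100 = 40.03%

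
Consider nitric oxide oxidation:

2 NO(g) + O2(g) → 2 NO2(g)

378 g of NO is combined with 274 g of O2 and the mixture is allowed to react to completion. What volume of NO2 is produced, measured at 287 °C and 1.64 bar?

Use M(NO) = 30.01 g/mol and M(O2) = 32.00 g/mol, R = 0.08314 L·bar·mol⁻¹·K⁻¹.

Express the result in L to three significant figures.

n(NO) = 378 / 30.01 = 12.60 mol
n(O2) = 274 / 32.00 = 8.562 mol
For 12.60 mol NO, stoichiometry requires (1/2) × 12.60 = 6.300 mol O2; 8.562 mol is available, so NO is limiting.
n(NO2) = (2/2) × 12.60 = 12.60 mol
V(NO2) = nRT/P = 12.60 × 0.08314 × 560.15 / 1.64 = 357.8 L

358 L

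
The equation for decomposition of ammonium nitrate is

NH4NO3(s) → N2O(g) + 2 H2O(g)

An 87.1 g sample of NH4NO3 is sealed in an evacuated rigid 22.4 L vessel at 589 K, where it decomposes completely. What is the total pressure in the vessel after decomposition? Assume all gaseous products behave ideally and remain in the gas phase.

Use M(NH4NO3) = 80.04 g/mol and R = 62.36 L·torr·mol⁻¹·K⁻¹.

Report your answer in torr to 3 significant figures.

5350 torr

n(NH4NO3) = 87.1 / 80.04 = 1.088 mol
n(gas produced) = (3/1) × 1.088 = 3.264 mol
P = nRT/V = 3.264 × 62.36 × 589 / 22.4 = 5352 torr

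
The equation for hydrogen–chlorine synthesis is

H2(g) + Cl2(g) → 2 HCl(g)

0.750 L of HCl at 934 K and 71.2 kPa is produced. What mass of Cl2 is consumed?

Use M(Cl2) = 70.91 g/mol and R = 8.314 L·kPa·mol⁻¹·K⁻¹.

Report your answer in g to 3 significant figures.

n(HCl) = PV/RT = (71.2 × 0.750) / (8.314 × 934) = 0.006877 mol
n(Cl2) = (1/2) × 0.006877 = 0.003439 mol
m(Cl2) = 0.003439 × 70.91 = 0.2439 g

0.244 g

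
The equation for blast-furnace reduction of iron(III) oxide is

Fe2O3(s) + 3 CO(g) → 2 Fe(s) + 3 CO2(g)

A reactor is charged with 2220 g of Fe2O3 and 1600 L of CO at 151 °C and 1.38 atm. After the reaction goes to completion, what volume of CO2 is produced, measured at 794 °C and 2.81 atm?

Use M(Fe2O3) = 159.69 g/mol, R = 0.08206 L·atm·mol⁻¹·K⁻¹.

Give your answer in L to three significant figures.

n(Fe2O3) = 2220 / 159.69 = 13.90 mol
n(CO) = PV/RT = (1.38 × 1600) / (0.08206 × 424.15) = 63.44 mol
For 13.90 mol Fe2O3, stoichiometry requires (3/1) × 13.90 = 41.70 mol CO; 63.44 mol is available, so Fe2O3 is limiting.
n(CO2) = (3/1) × 13.90 = 41.70 mol
V(CO2) = nRT/P = 41.70 × 0.08206 × 1067.15 / 2.81 = 1300 L

1300 L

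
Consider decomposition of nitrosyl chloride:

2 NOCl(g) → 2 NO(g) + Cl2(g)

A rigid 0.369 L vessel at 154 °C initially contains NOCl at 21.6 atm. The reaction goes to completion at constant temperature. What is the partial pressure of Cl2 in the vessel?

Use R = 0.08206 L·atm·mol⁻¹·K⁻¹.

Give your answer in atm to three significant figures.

n(NOCl)₀ = PV/RT = (21.6 × 0.369) / (0.08206 × 427.15) = 0.2274 mol
n(Cl2) = (1/2) × 0.2274 = 0.1137 mol
P(Cl2) = nRT/V = 0.1137 × 0.08206 × 427.15 / 0.369 = 10.80 atm

10.8 atm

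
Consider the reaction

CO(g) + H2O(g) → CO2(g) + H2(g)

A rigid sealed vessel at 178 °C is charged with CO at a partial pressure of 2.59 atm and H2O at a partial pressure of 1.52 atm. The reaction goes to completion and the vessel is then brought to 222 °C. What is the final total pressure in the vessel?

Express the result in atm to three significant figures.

4.51 atm

Because the vessel is rigid and T is held at 178 °C, work the stoichiometry in partial pressures (P_i = n_iRT/V).
P(H2O) required for 2.59 atm of CO = (1/1) × 2.59 = 2.590 atm; available 1.52 atm, so H2O is limiting.
P(CO) remaining = 2.59 − (1/1) × 1.52 = 1.070 atm
P(gaseous products) = (1+1)/1 × 1.52 = 3.040 atm
P_total at 178 °C = 1.070 + 3.040 = 4.110 atm
Scaling to 222 °C: P = 4.110 × 495.15/451.15 = 4.511 atm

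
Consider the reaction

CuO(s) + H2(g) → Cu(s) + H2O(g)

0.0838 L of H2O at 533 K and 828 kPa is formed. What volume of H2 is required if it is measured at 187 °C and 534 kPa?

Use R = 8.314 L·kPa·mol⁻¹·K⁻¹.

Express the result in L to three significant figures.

n(H2O) = PV/RT = (828 × 0.0838) / (8.314 × 533) = 0.01566 mol
n(H2) = (1/1) × 0.01566 = 0.01566 mol
V = nRT/P = 0.01566 × 8.314 × 460.15 / 534 = 0.1122 L

0.112 L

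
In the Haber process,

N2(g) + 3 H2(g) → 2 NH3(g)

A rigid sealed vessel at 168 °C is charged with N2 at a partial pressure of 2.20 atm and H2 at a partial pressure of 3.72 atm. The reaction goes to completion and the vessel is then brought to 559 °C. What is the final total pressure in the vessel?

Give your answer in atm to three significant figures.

Because the vessel is rigid and T is held at 168 °C, work the stoichiometry in partial pressures (P_i = n_iRT/V).
P(H2) required for 2.20 atm of N2 = (3/1) × 2.20 = 6.600 atm; available 3.72 atm, so H2 is limiting.
P(N2) remaining = 2.20 − (1/3) × 3.72 = 0.9600 atm
P(gaseous products) = (2)/3 × 3.72 = 2.480 atm
P_total at 168 °C = 0.9600 + 2.480 = 3.440 atm
Scaling to 559 °C: P = 3.440 × 832.15/441.15 = 6.489 atm

6.49 atm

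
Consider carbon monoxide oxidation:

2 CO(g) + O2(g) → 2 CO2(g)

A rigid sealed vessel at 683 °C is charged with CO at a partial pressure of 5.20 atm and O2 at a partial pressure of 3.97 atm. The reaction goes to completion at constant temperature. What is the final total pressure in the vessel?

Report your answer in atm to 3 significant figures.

At constant V, partial pressures at 683 °C are proportional to moles, so apply stoichiometry directly to pressures.
P(O2) required for 5.20 atm of CO = (1/2) × 5.20 = 2.600 atm; available 3.97 atm, so CO is limiting.
P(O2) remaining = 3.97 − (1/2) × 5.20 = 1.370 atm
P(gaseous products) = (2)/2 × 5.20 = 5.200 atm
P_total at 683 °C = 1.370 + 5.200 = 6.570 atm

6.57 atm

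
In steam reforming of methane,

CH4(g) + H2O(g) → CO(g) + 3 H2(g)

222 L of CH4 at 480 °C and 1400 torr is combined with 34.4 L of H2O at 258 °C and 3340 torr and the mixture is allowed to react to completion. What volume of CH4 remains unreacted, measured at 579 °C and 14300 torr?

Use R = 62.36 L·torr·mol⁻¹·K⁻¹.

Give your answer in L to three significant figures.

11.7 L

n(CH4) = PV/RT = (1400 × 222) / (62.36 × 753.15) = 6.617 mol
n(H2O) = PV/RT = (3340 × 34.4) / (62.36 × 531.15) = 3.469 mol
For 6.617 mol CH4, stoichiometry requires (1/1) × 6.617 = 6.617 mol H2O; 3.469 mol is available, so H2O is limiting.
n(CH4) consumed = (1/1) × 3.469 = 3.469 mol; remaining = 6.617 − 3.469 = 3.148 mol
V(CH4) = nRT/P = 3.148 × 62.36 × 852.15 / 14300 = 11.70 L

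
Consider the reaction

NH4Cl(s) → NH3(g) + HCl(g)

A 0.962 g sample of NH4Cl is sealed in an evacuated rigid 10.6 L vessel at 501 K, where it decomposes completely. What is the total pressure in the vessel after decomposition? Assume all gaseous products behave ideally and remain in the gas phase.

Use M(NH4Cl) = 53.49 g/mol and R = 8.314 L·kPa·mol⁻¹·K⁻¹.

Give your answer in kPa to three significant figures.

14.1 kPa

n(NH4Cl) = 0.962 / 53.49 = 0.01798 mol
n(gas produced) = (2/1) × 0.01798 = 0.03596 mol
P = nRT/V = 0.03596 × 8.314 × 501 / 10.6 = 14.13 kPa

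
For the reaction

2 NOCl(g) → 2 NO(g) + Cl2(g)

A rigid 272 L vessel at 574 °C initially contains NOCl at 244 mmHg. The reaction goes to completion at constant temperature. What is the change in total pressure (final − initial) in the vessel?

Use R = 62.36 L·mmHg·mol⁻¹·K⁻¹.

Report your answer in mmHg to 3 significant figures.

At constant T and V, P ∝ n(gas): 2 mol gas → 3 mol gas.
P_final = (3/2) × 244 = 366.0 mmHg; ΔP = 366.0 − 244 = 122.0 mmHg

122 mmHg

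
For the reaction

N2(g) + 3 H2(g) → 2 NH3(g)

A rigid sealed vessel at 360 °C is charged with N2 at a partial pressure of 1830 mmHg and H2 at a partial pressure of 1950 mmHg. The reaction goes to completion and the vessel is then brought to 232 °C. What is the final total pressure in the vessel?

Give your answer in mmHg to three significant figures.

1980 mmHg

Because the vessel is rigid and T is held at 360 °C, work the stoichiometry in partial pressures (P_i = n_iRT/V).
P(H2) required for 1830 mmHg of N2 = (3/1) × 1830 = 5490 mmHg; available 1950 mmHg, so H2 is limiting.
P(N2) remaining = 1830 − (1/3) × 1950 = 1180 mmHg
P(gaseous products) = (2)/3 × 1950 = 1300 mmHg
P_total at 360 °C = 1180 + 1300 = 2480 mmHg
Scaling to 232 °C: P = 2480 × 505.15/633.15 = 1979 mmHg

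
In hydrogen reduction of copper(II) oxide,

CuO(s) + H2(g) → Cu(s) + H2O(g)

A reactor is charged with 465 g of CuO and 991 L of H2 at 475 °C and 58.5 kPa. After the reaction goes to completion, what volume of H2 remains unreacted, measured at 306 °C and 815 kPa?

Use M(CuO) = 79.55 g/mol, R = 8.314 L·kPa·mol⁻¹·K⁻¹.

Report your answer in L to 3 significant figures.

20.5 L

n(CuO) = 465 / 79.55 = 5.845 mol
n(H2) = PV/RT = (58.5 × 991) / (8.314 × 748.15) = 9.320 mol
For 5.845 mol CuO, stoichiometry requires (1/1) × 5.845 = 5.845 mol H2; 9.320 mol is available, so CuO is limiting.
n(H2) consumed = (1/1) × 5.845 = 5.845 mol; remaining = 9.320 − 5.845 = 3.475 mol
V(H2) = nRT/P = 3.475 × 8.314 × 579.15 / 815 = 20.53 L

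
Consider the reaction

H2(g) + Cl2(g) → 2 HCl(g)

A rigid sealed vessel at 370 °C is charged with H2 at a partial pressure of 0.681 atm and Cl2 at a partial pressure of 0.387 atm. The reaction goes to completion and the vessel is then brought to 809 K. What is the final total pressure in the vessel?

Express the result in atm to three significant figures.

1.34 atm

With V and T fixed, P_i ∝ n_i, so the mole ratios apply directly to partial pressures at 370 °C.
P(Cl2) required for 0.681 atm of H2 = (1/1) × 0.681 = 0.6810 atm; available 0.387 atm, so Cl2 is limiting.
P(H2) remaining = 0.681 − (1/1) × 0.387 = 0.2940 atm
P(gaseous products) = (2)/1 × 0.387 = 0.7740 atm
P_total at 370 °C = 0.2940 + 0.7740 = 1.068 atm
Scaling to 809 K: P = 1.068 × 809/643.15 = 1.343 atm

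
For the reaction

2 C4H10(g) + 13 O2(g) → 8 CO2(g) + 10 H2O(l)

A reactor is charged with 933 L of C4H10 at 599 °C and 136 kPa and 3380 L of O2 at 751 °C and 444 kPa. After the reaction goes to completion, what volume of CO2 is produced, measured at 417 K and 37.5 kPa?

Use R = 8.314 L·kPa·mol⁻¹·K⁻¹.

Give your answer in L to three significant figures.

n(C4H10) = PV/RT = (136 × 933) / (8.314 × 872.15) = 17.50 mol
n(O2) = PV/RT = (444 × 3380) / (8.314 × 1024.15) = 176.2 mol
For 17.50 mol C4H10, stoichiometry requires (13/2) × 17.50 = 113.8 mol O2; 176.2 mol is available, so C4H10 is limiting.
n(CO2) = (8/2) × 17.50 = 70.00 mol
V(CO2) = nRT/P = 70.00 × 8.314 × 417 / 37.5 = 6472 L

6470 L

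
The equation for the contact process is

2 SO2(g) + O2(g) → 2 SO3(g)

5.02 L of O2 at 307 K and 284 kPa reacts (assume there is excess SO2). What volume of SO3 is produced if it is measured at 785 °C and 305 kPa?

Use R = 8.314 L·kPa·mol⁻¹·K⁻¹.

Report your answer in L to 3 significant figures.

n(O2) = PV/RT = (284 × 5.02) / (8.314 × 307) = 0.5586 mol
n(SO3) = (2/1) × 0.5586 = 1.117 mol
V = nRT/P = 1.117 × 8.314 × 1058.15 / 305 = 32.22 L

32.2 L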